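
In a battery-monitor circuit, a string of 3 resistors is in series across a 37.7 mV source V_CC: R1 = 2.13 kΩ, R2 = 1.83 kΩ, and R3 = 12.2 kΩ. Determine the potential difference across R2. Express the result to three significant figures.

ΣR = 2.13 + 1.83 + 12.2 = 16.16 kΩ.
V = V_CC · R/ΣR = 37.7 × 0.1132 = 4.269 mV.

V ≈ 4.27 mV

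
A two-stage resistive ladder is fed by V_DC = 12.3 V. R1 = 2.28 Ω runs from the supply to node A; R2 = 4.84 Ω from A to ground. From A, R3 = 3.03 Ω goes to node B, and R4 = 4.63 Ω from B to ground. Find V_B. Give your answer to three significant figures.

V_B ≈ 4.20 V

The second stage (R3 + R4 = 7.660 Ω) loads node A in parallel with R2.
Effective lower resistance at A: R2 ‖ 7.660 = 2.966 Ω.
So V_A = 12.3 × 0.5654 = 6.954 V.
V_B = V_A × 0.6044 = 4.203 V.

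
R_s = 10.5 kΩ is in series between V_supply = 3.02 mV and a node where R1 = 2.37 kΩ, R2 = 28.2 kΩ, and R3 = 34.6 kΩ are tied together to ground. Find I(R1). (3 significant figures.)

I ≈ 0.209 µA

Equivalent of the parallel group: R_p = 2.056 kΩ.
V_A = 3.02 × 2.056/12.56 = 0.4946 mV.
I(R1) = V_A / R1 = 0.4946/2.37 = 0.2087 µA.
(Check via current divider: I_total = 0.2405 µA; share G_k/ΣG = 0.8676 → same result.)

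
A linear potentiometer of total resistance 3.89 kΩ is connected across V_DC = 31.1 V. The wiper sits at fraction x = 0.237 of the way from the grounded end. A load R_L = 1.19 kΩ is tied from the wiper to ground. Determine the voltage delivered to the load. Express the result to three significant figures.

V_out ≈ 4.63 V

Split the track: R_lower = x·R_p = 0.9219 kΩ, R_upper = (1−x)·R_p = 2.968 kΩ.
Lower segment in parallel with the load: 0.9219 ‖ 1.19 = 0.5195 kΩ.
V_out = 31.1 × 0.5195/(2.968 + 0.5195) = 4.632 V.
(Unloaded: V_out = x·V_DC = 7.37 V.)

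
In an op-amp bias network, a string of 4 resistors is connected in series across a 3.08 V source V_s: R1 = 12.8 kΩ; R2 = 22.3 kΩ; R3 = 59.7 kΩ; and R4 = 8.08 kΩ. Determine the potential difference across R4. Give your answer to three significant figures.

V ≈ 0.242 V

Total series resistance ΣR = 12.8 + 22.3 + 59.7 + 8.08 = 102.9 kΩ.
By the voltage-divider rule, V = 3.08 × 8.080/102.9 = 0.2419 V.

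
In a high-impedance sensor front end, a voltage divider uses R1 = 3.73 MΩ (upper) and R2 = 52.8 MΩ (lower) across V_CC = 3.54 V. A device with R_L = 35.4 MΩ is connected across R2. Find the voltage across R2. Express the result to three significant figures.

The load sits in parallel with R2, giving an effective lower resistance R2' = R2·R_L/(R2+R_L) = 21.19 MΩ.
Now apply the divider: V_out = 3.54 × 0.8503 = 3.010 V.

V_out ≈ 3.01 V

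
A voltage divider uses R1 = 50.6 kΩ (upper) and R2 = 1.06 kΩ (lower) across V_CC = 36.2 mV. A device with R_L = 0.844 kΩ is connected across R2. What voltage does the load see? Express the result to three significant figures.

V_out ≈ 0.333 mV

First combine the lower leg with the load: R2 ‖ R_L = 0.4699 kΩ.
Then V_out = V_CC · R2'/(R1 + R2') = 36.2 × 0.4699/51.07 = 0.3331 mV.
(Unloaded it would be 0.743 mV; the load pulls it down.)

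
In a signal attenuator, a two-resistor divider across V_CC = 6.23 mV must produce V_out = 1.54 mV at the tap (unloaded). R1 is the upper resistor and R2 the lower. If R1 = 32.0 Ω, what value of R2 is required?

R2 ≈ 10.5 Ω

V_out/V_CC = R2/(R1+R2) = 0.2472.
Rearranging, R2 = R1·k/(1−k) = 32.0 × 0.3284 = 10.51 Ω.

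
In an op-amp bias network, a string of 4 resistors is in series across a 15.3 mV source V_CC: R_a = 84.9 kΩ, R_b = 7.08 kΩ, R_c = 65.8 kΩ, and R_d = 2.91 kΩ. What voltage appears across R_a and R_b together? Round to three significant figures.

Total series resistance ΣR = 84.9 + 7.08 + 65.8 + 2.91 = 160.7 kΩ.
R_{R_a..R_b} = 84.9 + 7.08 = 91.98 kΩ.
V = V_CC · R/ΣR = 15.3 × 0.5724 = 8.758 mV.

V ≈ 8.76 mV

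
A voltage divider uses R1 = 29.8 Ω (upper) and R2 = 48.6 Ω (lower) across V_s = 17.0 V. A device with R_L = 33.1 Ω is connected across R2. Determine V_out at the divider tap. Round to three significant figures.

First combine the lower leg with the load: R2 ‖ R_L = 19.69 Ω.
Voltage divider with the loaded lower leg: V_out = 17.0 × 19.69/(29.8 + 19.69) = 17.0 × 0.3979 = 6.764 V.

V_out ≈ 6.76 V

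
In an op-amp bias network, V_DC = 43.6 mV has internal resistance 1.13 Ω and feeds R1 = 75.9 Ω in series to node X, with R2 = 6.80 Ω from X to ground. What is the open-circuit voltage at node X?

R1' = 1.13 + 75.9 = 77.03 Ω (source resistance + R1).
With X open, the divider is unloaded: V_th = 43.6 × 6.80/83.83 = 3.537 mV.

V_th ≈ 3.54 mV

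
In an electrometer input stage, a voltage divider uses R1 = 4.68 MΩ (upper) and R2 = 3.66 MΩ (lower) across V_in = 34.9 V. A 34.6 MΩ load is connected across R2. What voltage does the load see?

V_out ≈ 14.5 V

The load sits in parallel with R2, giving an effective lower resistance R2' = R2·R_L/(R2+R_L) = 3.310 MΩ.
Then V_out = V_in · R2'/(R1 + R2') = 34.9 × 3.310/7.990 = 14.46 V.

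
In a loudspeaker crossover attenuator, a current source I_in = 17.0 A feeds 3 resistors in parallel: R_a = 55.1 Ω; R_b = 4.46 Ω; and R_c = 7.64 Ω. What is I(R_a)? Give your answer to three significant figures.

I ≈ 0.827 A

Conductances: ΣG = 1/55.1 + 1/4.46 + 1/7.64 = 0.3733 (1/Ω).
R_a takes the fraction G_k/ΣG = 0.01815/0.3733 = 0.04862, so I = 17.0 × 0.04862 = 0.8266 A.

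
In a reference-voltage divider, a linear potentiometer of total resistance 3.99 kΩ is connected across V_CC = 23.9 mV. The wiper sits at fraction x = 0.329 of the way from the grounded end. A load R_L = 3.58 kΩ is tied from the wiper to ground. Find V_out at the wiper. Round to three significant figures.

V_out ≈ 6.31 mV

Lower segment x·R_p = 1.313 kΩ; upper segment (1−x)·R_p = 2.677 kΩ.
(x·R_p) ‖ R_L = 0.9605 kΩ.
Loaded-divider output: V_out = 23.9 × 0.2640 = 6.310 mV.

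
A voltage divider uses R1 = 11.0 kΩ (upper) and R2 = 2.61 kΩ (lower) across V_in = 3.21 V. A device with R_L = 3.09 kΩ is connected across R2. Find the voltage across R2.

R2 ‖ R_L = (2.61 × 3.09)/(2.61 + 3.09) = 1.415 kΩ.
Voltage divider with the loaded lower leg: V_out = 3.21 × 1.415/(11.0 + 1.415) = 3.21 × 0.1140 = 0.3658 V.

V_out ≈ 0.366 V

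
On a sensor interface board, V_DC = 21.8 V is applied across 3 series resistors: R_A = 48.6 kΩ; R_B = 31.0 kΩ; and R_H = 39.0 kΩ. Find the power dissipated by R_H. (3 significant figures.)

The common current is I = 21.8/118.6 = 0.1838 mA.
P = I²R = 0.03379 × 39.0 = 1.318 mW.

P ≈ 1.32 mW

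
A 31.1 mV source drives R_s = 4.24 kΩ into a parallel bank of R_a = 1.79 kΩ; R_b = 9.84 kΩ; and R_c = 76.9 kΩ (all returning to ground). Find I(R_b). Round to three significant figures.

Parallel bank: R_p = 1/(1/1.79 + 1/9.84 + 1/76.9) = 1.485 kΩ.
V_A by voltage divider: V_A = 31.1 × 1.485/(4.24 + 1.485) = 8.068 mV.
I(R_b) = V_A / R_b = 8.068/9.84 = 0.8199 µA.
(Equivalently: I_total = 5.432 µA, then current-divider fraction G_k/ΣG = 0.1509.)

I ≈ 0.820 µA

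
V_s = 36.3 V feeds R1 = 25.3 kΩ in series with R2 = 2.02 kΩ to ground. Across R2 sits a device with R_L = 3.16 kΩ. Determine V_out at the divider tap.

V_out ≈ 1.69 V

The load sits in parallel with R2, giving an effective lower resistance R2' = R2·R_L/(R2+R_L) = 1.232 kΩ.
Now apply the divider: V_out = 36.3 × 0.04644 = 1.686 V.
(Unloaded it would be 2.68 V; the load pulls it down.)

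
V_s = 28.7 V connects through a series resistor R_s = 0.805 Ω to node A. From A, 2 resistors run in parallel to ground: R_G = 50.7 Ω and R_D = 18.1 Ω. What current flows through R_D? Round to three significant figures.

I ≈ 1.50 A

Combine the parallel branches: R_p = (1/50.7 + 1/18.1)⁻¹ = 13.34 Ω.
V_A = 28.7 × 13.34/14.14 = 27.07 V.
Branch current I = V_A/R_D = 27.07/18.1 = 1.495 A.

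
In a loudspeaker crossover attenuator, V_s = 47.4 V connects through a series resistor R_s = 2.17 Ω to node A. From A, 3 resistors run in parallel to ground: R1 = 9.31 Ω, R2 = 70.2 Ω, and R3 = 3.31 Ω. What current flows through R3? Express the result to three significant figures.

Combine the parallel branches: R_p = (1/9.31 + 1/70.2 + 1/3.31)⁻¹ = 2.360 Ω.
Node voltage V_A = V_s · R_p/(R_s + R_p) = 47.4 × 0.5209 = 24.69 V.
I(R3) = V_A / R3 = 24.69/3.31 = 7.460 A.

I ≈ 7.46 A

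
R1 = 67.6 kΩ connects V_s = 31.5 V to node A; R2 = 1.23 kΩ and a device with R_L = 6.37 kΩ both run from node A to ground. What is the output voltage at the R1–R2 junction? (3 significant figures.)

V_out ≈ 0.473 V

R2 ‖ R_L = (1.23 × 6.37)/(1.23 + 6.37) = 1.031 kΩ.
Now apply the divider: V_out = 31.5 × 0.01502 = 0.4732 V.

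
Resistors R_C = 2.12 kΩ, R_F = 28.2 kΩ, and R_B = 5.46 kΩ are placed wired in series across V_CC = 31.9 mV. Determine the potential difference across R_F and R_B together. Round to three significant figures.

Total series resistance ΣR = 2.12 + 28.2 + 5.46 = 35.78 kΩ.
R_{R_F..R_B} = 28.2 + 5.46 = 33.66 kΩ.
V = V_CC · R/ΣR = 31.9 × 0.9407 = 30.01 mV.

V ≈ 30.0 mV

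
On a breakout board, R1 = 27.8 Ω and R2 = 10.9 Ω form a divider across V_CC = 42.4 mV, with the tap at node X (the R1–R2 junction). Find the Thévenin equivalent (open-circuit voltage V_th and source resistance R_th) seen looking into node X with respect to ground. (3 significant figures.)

V_th ≈ 11.9 mV, R_th ≈ 7.83 Ω

With X open, the divider is unloaded: V_th = 42.4 × 10.9/38.70 = 11.94 mV.
With V_CC suppressed (replaced by a short), R_th = R1 ‖ R2 = (27.80 × 10.9)/(27.80 + 10.9) = 7.830 Ω.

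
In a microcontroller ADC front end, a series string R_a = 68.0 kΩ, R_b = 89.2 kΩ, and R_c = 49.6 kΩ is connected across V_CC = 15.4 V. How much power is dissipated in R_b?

P ≈ 0.495 mW

Series current I = V_CC/ΣR = 15.4/206.8 = 0.07447 mA.
P(R_b) = I²·R_b = (0.07447)² × 89.2 = 0.4947 mW.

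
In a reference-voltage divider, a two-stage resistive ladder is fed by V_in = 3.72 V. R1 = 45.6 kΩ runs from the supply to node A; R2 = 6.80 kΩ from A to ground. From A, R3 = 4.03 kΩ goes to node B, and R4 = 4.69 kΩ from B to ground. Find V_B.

Node A sees R2 in parallel with the series input of stage 2, R3 + R4 = 8.720 kΩ.
Effective lower resistance at A: R2 ‖ 8.720 = 3.821 kΩ.
So V_A = 3.72 × 0.07731 = 0.2876 V.
Stage 2 is unloaded, so V_B = V_A · R4/(R3+R4) = 0.2876 × 4.69/8.720 = 0.1547 V.

V_B ≈ 0.155 V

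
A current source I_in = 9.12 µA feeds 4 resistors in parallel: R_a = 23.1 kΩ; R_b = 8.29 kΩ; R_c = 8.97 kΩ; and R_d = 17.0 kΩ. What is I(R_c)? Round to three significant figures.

ΣG = 1/23.1 + 1/8.29 + 1/8.97 + 1/17.0 = 0.3342.
R_c takes the fraction G_k/ΣG = 0.1115/0.3342 = 0.3336, so I = 9.12 × 0.3336 = 3.042 µA.

I ≈ 3.04 µA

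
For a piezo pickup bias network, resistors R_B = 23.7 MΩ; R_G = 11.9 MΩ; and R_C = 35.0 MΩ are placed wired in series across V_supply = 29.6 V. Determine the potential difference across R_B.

Total series resistance ΣR = 23.7 + 11.9 + 35.0 = 70.60 MΩ.
By the voltage-divider rule, V = 29.6 × 23.70/70.60 = 9.937 V.

V ≈ 9.94 V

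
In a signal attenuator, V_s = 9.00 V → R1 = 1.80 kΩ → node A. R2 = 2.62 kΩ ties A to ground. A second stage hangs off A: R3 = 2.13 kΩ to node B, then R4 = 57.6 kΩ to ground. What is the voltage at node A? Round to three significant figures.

V_A ≈ 5.24 V

Looking into the second stage from A: R3 + R4 = 59.73 kΩ appears in parallel with R2.
R2 ‖ (R3+R4) = 2.510 kΩ.
V_A = 9.00 × 2.510/(1.80 + 2.510) = 5.241 V.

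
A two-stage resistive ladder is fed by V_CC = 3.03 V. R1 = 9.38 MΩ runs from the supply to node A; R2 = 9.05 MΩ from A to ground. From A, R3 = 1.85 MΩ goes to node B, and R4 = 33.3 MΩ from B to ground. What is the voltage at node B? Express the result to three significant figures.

The second stage (R3 + R4 = 35.15 MΩ) loads node A in parallel with R2.
R2 ‖ (R3+R4) = 7.197 MΩ.
So V_A = 3.03 × 0.4342 = 1.315 V.
V_B = V_A × 0.9474 = 1.246 V.

V_B ≈ 1.25 V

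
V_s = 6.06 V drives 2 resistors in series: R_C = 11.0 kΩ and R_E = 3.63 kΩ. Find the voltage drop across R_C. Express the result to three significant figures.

Series total: ΣR = 11.0 + 3.63 = 14.63 kΩ.
By the voltage-divider rule, V = 6.06 × 11.00/14.63 = 4.556 V.

V ≈ 4.56 V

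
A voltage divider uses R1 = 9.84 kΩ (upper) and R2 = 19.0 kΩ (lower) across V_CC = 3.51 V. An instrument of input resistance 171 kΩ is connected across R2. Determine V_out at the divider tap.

R2 ‖ R_L = (19.0 × 171)/(19.0 + 171) = 17.10 kΩ.
Now apply the divider: V_out = 3.51 × 0.6347 = 2.228 V.

V_out ≈ 2.23 V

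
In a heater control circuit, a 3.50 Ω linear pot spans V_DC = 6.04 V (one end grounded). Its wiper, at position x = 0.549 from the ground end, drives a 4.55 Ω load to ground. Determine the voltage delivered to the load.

Split the track: R_lower = x·R_p = 1.922 Ω, R_upper = (1−x)·R_p = 1.578 Ω.
Lower segment in parallel with the load: 1.922 ‖ 4.55 = 1.351 Ω.
Loaded-divider output: V_out = 6.04 × 0.4612 = 2.785 V.

V_out ≈ 2.79 V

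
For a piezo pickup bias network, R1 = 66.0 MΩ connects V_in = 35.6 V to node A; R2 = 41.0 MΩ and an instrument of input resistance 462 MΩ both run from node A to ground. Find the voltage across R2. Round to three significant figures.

V_out ≈ 12.9 V

The load sits in parallel with R2, giving an effective lower resistance R2' = R2·R_L/(R2+R_L) = 37.66 MΩ.
Then V_out = V_in · R2'/(R1 + R2') = 35.6 × 37.66/103.7 = 12.93 V.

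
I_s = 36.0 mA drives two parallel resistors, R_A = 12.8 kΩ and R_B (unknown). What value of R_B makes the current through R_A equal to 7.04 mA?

R_B ≈ 3.11 kΩ

The fraction through R_A equals R_B/(R_A+R_B).
7.04/36.0 = R_B/(R_A + R_B) → R_B = R_A · (0.1956)/(1 − 0.1956) = 12.8 × 0.2431 = 3.112 kΩ.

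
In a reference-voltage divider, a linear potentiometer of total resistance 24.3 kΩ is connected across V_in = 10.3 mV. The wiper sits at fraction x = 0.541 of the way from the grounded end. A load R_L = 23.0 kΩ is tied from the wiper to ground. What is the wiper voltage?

Lower segment x·R_p = 13.15 kΩ; upper segment (1−x)·R_p = 11.15 kΩ.
(x·R_p) ‖ R_L = 8.365 kΩ.
Then V_out = V_in · 8.365/(11.15 + 8.365) = 4.414 mV.
(Unloaded: V_out = x·V_in = 5.57 mV.)

V_out ≈ 4.41 mV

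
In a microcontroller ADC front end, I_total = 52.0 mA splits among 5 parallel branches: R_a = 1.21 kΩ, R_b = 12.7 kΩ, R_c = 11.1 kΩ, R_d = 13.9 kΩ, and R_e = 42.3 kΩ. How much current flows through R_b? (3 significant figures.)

Total conductance ΣG = 1/1.21 + 1/12.7 + 1/11.1 + 1/13.9 + 1/42.3 = 1.091 (units of 1/kΩ).
Current divider: I(R_b) = I_total · G_k/ΣG = 52.0 × (0.07874/1.091) = 52.0 × 0.07218 = 3.753 mA.

I ≈ 3.75 mA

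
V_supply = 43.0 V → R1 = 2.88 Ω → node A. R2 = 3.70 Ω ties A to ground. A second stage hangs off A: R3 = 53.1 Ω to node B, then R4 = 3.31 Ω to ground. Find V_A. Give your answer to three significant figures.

V_A ≈ 23.5 V

The second stage (R3 + R4 = 56.41 Ω) loads node A in parallel with R2.
R2 ‖ (R3+R4) = 3.472 Ω.
So V_A = 43.0 × 0.5466 = 23.50 V.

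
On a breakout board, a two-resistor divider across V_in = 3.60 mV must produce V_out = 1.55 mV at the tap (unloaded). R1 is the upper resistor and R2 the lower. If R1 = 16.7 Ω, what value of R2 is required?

The divider ratio is R2/(R1+R2) = 1.55/3.60 = 0.4306.
Rearranging, R2 = R1·k/(1−k) = 16.7 × 0.7561 = 12.63 Ω.

R2 ≈ 12.6 Ω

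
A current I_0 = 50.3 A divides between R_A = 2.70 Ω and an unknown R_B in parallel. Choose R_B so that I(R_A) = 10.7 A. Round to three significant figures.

In a two-way split, I_A/I_0 = R_B/(R_A + R_B).
With f = 0.2127, R_B = R_A · f/(1−f) = 2.70 × 0.2702 = 0.7295 Ω.

R_B ≈ 0.730 Ω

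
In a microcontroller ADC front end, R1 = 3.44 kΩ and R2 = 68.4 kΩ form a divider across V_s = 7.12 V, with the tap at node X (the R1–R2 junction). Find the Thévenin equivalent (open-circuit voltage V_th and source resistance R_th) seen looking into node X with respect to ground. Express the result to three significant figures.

V_th ≈ 6.78 V, R_th ≈ 3.28 kΩ

Open-circuit (no load on X): V_th = V_s · R2/(R1 + R2) = 7.12 × 68.4/(3.440 + 68.4) = 6.779 V.
Zeroing V_s shorts the top of R1 to ground, so R_th = R1 ‖ R2 = 3.275 kΩ.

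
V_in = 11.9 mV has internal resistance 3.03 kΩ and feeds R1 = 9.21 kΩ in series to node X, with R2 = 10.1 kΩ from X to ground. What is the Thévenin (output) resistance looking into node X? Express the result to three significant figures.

R_th ≈ 5.53 kΩ

R1' = 3.03 + 9.21 = 12.24 kΩ (source resistance + R1).
Looking into X with the source shorted: R_th = R1'·R2/(R1'+R2) = 12.24 × 10.1/22.34 = 5.534 kΩ.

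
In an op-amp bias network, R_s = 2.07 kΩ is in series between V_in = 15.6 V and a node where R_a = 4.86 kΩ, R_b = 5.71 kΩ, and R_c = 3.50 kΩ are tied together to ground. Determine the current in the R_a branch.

Combine the parallel branches: R_p = (1/4.86 + 1/5.71 + 1/3.50)⁻¹ = 1.500 kΩ.
V_A = 15.6 × 1.500/3.570 = 6.555 V.
Branch current I = V_A/R_a = 6.555/4.86 = 1.349 mA.
(Check via current divider: I_total = 4.370 mA; share G_k/ΣG = 0.3087 → same result.)

I ≈ 1.35 mA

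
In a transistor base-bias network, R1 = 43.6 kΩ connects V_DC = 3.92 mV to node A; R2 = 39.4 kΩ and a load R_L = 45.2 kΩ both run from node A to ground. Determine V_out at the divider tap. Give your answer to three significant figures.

R2 ‖ R_L = (39.4 × 45.2)/(39.4 + 45.2) = 21.05 kΩ.
Voltage divider with the loaded lower leg: V_out = 3.92 × 21.05/(43.6 + 21.05) = 3.92 × 0.3256 = 1.276 mV.
(Unloaded it would be 1.86 mV; the load pulls it down.)

V_out ≈ 1.28 mV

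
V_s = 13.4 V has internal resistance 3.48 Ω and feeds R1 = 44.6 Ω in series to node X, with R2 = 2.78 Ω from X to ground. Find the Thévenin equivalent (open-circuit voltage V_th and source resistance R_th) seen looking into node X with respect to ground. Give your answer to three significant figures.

V_th ≈ 0.732 V, R_th ≈ 2.63 Ω

R1' = 3.48 + 44.6 = 48.08 Ω (source resistance + R1).
V_th is the unloaded tap voltage: V_s · R2/(R1'+R2) = 13.4 × 0.05466 = 0.7324 V.
With V_s suppressed (replaced by a short), R_th = R1' ‖ R2 = (48.08 × 2.78)/(48.08 + 2.78) = 2.628 Ω.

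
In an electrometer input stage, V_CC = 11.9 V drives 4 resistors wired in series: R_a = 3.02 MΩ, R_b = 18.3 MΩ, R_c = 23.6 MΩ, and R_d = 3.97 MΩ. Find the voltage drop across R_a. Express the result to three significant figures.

ΣR = 3.02 + 18.3 + 23.6 + 3.97 = 48.89 MΩ.
Voltage divider: V = V_CC · (3.020 / 48.89) = 11.9 × 0.06177 = 0.7351 V.

V ≈ 0.735 V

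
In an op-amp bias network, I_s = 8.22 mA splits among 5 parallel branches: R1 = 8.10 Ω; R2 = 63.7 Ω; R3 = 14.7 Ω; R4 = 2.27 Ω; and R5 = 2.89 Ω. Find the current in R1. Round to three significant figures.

I ≈ 1.02 mA

ΣG = 1/8.10 + 1/63.7 + 1/14.7 + 1/2.27 + 1/2.89 = 0.9937.
R1 takes the fraction G_k/ΣG = 0.1235/0.9937 = 0.1242, so I = 8.22 × 0.1242 = 1.021 mA.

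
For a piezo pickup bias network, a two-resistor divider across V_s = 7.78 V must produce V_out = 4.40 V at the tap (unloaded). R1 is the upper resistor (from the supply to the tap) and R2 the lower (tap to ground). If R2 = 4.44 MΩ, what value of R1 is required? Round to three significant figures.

R1 ≈ 3.41 MΩ

V_out/V_s = R2/(R1+R2) = 0.5656.
R1 = R2·(1/k − 1) = 4.44 × 0.7682 = 3.411 MΩ.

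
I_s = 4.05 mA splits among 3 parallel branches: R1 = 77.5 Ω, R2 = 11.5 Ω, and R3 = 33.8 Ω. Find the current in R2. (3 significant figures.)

Total conductance ΣG = 1/77.5 + 1/11.5 + 1/33.8 = 0.1294 (units of 1/Ω).
By the current-divider rule, I = I_s · G_k/ΣG = 4.05 × 0.6718 = 2.721 mA.

I ≈ 2.72 mA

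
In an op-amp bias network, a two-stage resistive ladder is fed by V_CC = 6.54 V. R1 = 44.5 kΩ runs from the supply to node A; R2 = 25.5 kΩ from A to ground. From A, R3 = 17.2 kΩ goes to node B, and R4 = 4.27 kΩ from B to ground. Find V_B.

Node A sees R2 in parallel with the series input of stage 2, R3 + R4 = 21.47 kΩ.
Effective lower resistance at A: R2 ‖ 21.47 = 11.66 kΩ.
First divider: V_A = V_CC · 11.66/(44.5 + 11.66) = 1.357 V.
Then the unloaded second divider: V_B = V_A × R4/(R3+R4) = 1.357 × 0.1989 = 0.2700 V.

V_B ≈ 0.270 V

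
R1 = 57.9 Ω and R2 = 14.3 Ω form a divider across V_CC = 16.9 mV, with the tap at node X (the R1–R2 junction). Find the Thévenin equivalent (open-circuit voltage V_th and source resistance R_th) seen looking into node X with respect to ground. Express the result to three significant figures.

With X open, the divider is unloaded: V_th = 16.9 × 14.3/72.20 = 3.347 mV.
Zeroing V_CC shorts the top of R1 to ground, so R_th = R1 ‖ R2 = 11.47 Ω.

V_th ≈ 3.35 mV, R_th ≈ 11.5 Ω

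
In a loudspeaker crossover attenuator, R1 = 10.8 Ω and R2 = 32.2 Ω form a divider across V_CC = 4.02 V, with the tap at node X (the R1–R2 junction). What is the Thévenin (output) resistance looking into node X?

With V_CC suppressed (replaced by a short), R_th = R1 ‖ R2 = (10.80 × 32.2)/(10.80 + 32.2) = 8.087 Ω.

R_th ≈ 8.09 Ω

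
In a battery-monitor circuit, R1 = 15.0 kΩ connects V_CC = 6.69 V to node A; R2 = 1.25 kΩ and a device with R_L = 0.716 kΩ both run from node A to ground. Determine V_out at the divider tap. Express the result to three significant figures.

V_out ≈ 0.197 V

R2 ‖ R_L = (1.25 × 0.716)/(1.25 + 0.716) = 0.4552 kΩ.
Now apply the divider: V_out = 6.69 × 0.02946 = 0.1971 V.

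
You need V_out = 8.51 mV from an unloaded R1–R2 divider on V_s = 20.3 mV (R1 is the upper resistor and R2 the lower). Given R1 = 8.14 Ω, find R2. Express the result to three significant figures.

The divider ratio is R2/(R1+R2) = 8.51/20.3 = 0.4192.
So R2 = R1 · V_out/(V_s − V_out) = 8.14 × 8.51/(20.3 − 8.51) = 8.14 × 0.7218 = 5.875 Ω.

R2 ≈ 5.88 Ω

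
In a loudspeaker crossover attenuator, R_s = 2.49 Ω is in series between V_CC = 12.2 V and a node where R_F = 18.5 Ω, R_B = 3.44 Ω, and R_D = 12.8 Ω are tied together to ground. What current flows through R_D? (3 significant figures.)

I ≈ 0.464 A

Combine the parallel branches: R_p = (1/18.5 + 1/3.44 + 1/12.8)⁻¹ = 2.365 Ω.
V_A = 12.2 × 2.365/4.855 = 5.943 V.
I(R_D) = V_A / R_D = 5.943/12.8 = 0.4643 A.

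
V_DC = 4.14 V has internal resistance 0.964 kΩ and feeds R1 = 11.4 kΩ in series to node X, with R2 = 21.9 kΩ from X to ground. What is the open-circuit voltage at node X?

R1' = 0.964 + 11.4 = 12.36 kΩ (source resistance + R1).
With X open, the divider is unloaded: V_th = 4.14 × 21.9/34.26 = 2.646 V.

V_th ≈ 2.65 V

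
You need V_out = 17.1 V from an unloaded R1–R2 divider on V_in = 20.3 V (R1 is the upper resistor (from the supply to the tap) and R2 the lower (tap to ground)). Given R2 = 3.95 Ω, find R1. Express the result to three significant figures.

R1 ≈ 0.739 Ω

The divider ratio is R2/(R1+R2) = 17.1/20.3 = 0.8424.
R1 = R2·(1/k − 1) = 3.95 × 0.1871 = 0.7392 Ω.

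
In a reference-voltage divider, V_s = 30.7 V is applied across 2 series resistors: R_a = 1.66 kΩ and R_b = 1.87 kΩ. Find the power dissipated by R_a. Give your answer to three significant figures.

The common current is I = 30.7/3.530 = 8.697 mA.
P = I²R = 75.64 × 1.66 = 125.6 mW.

P ≈ 126 mW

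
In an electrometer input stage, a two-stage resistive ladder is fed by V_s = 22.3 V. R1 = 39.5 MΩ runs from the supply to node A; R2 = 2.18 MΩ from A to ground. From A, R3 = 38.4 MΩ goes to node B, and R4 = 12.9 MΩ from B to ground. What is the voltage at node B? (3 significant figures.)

V_B ≈ 0.282 V

Looking into the second stage from A: R3 + R4 = 51.30 MΩ appears in parallel with R2.
Effective lower resistance at A: R2 ‖ 51.30 = 2.091 MΩ.
So V_A = 22.3 × 0.05028 = 1.121 V.
Then the unloaded second divider: V_B = V_A × R4/(R3+R4) = 1.121 × 0.2515 = 0.2819 V.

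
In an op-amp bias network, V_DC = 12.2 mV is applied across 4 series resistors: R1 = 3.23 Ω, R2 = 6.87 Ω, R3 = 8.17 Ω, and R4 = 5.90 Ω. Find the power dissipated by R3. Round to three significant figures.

Series current I = V_DC/ΣR = 12.2/24.17 = 0.5048 mA.
V(R3) = I·R = 4.124 mV; P = V·I = 4.124 × 0.5048 = 2.082 µW.

P ≈ 2.08 µW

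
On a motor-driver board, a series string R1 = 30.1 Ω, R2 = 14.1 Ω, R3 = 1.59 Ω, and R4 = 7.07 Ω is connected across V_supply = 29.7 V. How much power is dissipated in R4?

The common current is I = 29.7/52.86 = 0.5619 A.
V(R4) = I·R = 3.972 V; P = V·I = 3.972 × 0.5619 = 2.232 W.

P ≈ 2.23 W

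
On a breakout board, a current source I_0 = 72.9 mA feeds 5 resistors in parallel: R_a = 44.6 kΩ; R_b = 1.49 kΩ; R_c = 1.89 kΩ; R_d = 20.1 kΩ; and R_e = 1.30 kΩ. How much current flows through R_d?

Total conductance ΣG = 1/44.6 + 1/1.49 + 1/1.89 + 1/20.1 + 1/1.30 = 2.042 (units of 1/kΩ).
By the current-divider rule, I = I_0 · G_k/ΣG = 72.9 × 0.02437 = 1.776 mA.

I ≈ 1.78 mA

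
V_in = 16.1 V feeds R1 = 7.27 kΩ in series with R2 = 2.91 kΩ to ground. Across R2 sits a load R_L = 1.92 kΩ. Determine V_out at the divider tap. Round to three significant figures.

V_out ≈ 2.21 V

R2 ‖ R_L = (2.91 × 1.92)/(2.91 + 1.92) = 1.157 kΩ.
Voltage divider with the loaded lower leg: V_out = 16.1 × 1.157/(7.27 + 1.157) = 16.1 × 0.1373 = 2.210 V.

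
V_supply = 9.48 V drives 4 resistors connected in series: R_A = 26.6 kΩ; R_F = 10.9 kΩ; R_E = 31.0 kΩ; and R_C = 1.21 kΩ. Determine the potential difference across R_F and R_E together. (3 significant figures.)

Series total: ΣR = 26.6 + 10.9 + 31.0 + 1.21 = 69.71 kΩ.
R_{R_F..R_E} = 10.9 + 31.0 = 41.90 kΩ.
Voltage divider: V = V_supply · (41.90 / 69.71) = 9.48 × 0.6011 = 5.698 V.

V ≈ 5.70 V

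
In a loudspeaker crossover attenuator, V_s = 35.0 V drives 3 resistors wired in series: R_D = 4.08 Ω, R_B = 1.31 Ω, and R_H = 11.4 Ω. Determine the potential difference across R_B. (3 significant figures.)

Series total: ΣR = 4.08 + 1.31 + 11.4 = 16.79 Ω.
By the voltage-divider rule, V = 35.0 × 1.310/16.79 = 2.731 V.

V ≈ 2.73 V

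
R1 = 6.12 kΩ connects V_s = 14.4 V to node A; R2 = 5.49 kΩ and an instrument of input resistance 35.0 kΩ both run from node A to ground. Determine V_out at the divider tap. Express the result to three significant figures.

V_out ≈ 6.29 V

First combine the lower leg with the load: R2 ‖ R_L = 4.746 kΩ.
Then V_out = V_s · R2'/(R1 + R2') = 14.4 × 4.746/10.87 = 6.289 V.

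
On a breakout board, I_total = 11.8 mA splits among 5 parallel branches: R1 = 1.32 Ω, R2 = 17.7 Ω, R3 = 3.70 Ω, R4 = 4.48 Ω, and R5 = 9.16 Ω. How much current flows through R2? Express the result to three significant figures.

Total conductance ΣG = 1/1.32 + 1/17.7 + 1/3.70 + 1/4.48 + 1/9.16 = 1.417 (units of 1/Ω).
Current divider: I(R2) = I_total · G_k/ΣG = 11.8 × (0.05650/1.417) = 11.8 × 0.03988 = 0.4706 mA.

I ≈ 0.471 mA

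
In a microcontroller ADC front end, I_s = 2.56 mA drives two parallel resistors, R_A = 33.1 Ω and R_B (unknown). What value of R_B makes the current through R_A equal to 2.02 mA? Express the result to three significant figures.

Two-branch current divider: I_A = I_s · R_B/(R_A + R_B).
2.02/2.56 = R_B/(R_A + R_B) → R_B = R_A · (0.7891)/(1 − 0.7891) = 33.1 × 3.741 = 123.8 Ω.

R_B ≈ 124 Ω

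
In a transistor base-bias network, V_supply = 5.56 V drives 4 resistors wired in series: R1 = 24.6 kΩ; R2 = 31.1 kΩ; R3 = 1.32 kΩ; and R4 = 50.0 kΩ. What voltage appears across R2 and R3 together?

Series total: ΣR = 24.6 + 31.1 + 1.32 + 50.0 = 107.0 kΩ.
R_{R2..R3} = 31.1 + 1.32 = 32.42 kΩ.
By the voltage-divider rule, V = 5.56 × 32.42/107.0 = 1.684 V.

V ≈ 1.68 V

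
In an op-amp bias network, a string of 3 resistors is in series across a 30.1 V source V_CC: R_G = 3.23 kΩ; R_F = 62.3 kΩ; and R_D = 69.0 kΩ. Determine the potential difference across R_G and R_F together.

V ≈ 14.7 V

ΣR = 3.23 + 62.3 + 69.0 = 134.5 kΩ.
R_{R_G..R_F} = 3.23 + 62.3 = 65.53 kΩ.
Voltage divider: V = V_CC · (65.53 / 134.5) = 30.1 × 0.4871 = 14.66 V.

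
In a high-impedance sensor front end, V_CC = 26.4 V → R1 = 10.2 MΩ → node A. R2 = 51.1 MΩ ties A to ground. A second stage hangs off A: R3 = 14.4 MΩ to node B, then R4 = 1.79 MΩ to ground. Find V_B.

Looking into the second stage from A: R3 + R4 = 16.19 MΩ appears in parallel with R2.
Effective lower resistance at A: R2 ‖ 16.19 = 12.29 MΩ.
First divider: V_A = V_CC · 12.29/(10.2 + 12.29) = 14.43 V.
Then the unloaded second divider: V_B = V_A × R4/(R3+R4) = 14.43 × 0.1106 = 1.595 V.

V_B ≈ 1.60 V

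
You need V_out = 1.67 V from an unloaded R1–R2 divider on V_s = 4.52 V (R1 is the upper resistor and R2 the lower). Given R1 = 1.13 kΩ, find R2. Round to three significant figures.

R2 ≈ 0.662 kΩ

V_out/V_s = R2/(R1+R2) = 0.3695.
So R2 = R1 · V_out/(V_s − V_out) = 1.13 × 1.67/(4.52 − 1.67) = 1.13 × 0.5860 = 0.6621 kΩ.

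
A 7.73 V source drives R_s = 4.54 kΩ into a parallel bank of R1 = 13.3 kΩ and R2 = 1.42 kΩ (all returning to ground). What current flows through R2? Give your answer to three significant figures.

I ≈ 1.20 mA

Equivalent of the parallel group: R_p = 1.283 kΩ.
V_A by voltage divider: V_A = 7.73 × 1.283/(4.54 + 1.283) = 1.703 V.
I(R2) = V_A / R2 = 1.703/1.42 = 1.199 mA.
(Check via current divider: I_total = 1.327 mA; share G_k/ΣG = 0.9035 → same result.)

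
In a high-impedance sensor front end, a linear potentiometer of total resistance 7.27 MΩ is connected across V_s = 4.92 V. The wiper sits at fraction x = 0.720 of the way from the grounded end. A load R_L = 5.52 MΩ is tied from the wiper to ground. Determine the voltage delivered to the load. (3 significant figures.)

V_out ≈ 2.80 V

Lower segment x·R_p = 5.234 MΩ; upper segment (1−x)·R_p = 2.036 MΩ.
Lower segment in parallel with the load: 5.234 ‖ 5.52 = 2.687 MΩ.
Loaded-divider output: V_out = 4.92 × 0.5689 = 2.799 V.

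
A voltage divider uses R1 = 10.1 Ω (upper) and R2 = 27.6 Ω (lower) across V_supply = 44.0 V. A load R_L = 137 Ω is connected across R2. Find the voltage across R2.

V_out ≈ 30.6 V

First combine the lower leg with the load: R2 ‖ R_L = 22.97 Ω.
Now apply the divider: V_out = 44.0 × 0.6946 = 30.56 V.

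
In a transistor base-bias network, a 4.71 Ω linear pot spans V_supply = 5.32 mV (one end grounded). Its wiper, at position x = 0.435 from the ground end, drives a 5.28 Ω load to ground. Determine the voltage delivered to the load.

Split the track: R_lower = x·R_p = 2.049 Ω, R_upper = (1−x)·R_p = 2.661 Ω.
(x·R_p) ‖ R_L = 1.476 Ω.
V_out = 5.32 × 1.476/(2.661 + 1.476) = 1.898 mV.
(Unloaded: V_out = x·V_supply = 2.31 mV.)

V_out ≈ 1.90 mV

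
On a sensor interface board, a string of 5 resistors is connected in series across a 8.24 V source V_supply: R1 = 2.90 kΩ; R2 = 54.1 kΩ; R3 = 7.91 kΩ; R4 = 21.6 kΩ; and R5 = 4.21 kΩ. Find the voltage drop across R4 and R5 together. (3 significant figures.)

Series total: ΣR = 2.90 + 54.1 + 7.91 + 21.6 + 4.21 = 90.72 kΩ.
R_{R4..R5} = 21.6 + 4.21 = 25.81 kΩ.
Voltage divider: V = V_supply · (25.81 / 90.72) = 8.24 × 0.2845 = 2.344 V.

V ≈ 2.34 V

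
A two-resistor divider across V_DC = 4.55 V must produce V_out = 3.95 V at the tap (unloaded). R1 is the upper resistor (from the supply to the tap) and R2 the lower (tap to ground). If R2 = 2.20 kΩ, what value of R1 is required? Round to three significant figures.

R1 ≈ 0.334 kΩ

V_out/V_DC = R2/(R1+R2) = 0.8681.
Rearranging, R1 = R2·(1−k)/k = 2.20 × 0.1519 = 0.3342 kΩ.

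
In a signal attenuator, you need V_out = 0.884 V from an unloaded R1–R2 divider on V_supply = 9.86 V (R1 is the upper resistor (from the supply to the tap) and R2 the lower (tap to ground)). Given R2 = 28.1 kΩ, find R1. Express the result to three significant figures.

The divider ratio is R2/(R1+R2) = 0.884/9.86 = 0.08966.
Rearranging, R1 = R2·(1−k)/k = 28.1 × 10.15 = 285.3 kΩ.

R1 ≈ 285 kΩ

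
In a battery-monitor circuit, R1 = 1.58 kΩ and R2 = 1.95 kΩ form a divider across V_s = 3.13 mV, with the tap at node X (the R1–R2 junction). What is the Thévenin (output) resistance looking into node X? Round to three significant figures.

R_th ≈ 0.873 kΩ

Zeroing V_s shorts the top of R1 to ground, so R_th = R1 ‖ R2 = 0.8728 kΩ.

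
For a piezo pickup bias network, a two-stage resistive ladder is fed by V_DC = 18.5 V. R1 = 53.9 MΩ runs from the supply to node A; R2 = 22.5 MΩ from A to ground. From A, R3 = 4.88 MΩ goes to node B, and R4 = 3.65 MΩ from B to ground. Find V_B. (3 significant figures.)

V_B ≈ 0.815 V

Node A sees R2 in parallel with the series input of stage 2, R3 + R4 = 8.530 MΩ.
Effective lower resistance at A: R2 ‖ 8.530 = 6.185 MΩ.
First divider: V_A = V_DC · 6.185/(53.9 + 6.185) = 1.904 V.
Stage 2 is unloaded, so V_B = V_A · R4/(R3+R4) = 1.904 × 3.65/8.530 = 0.8149 V.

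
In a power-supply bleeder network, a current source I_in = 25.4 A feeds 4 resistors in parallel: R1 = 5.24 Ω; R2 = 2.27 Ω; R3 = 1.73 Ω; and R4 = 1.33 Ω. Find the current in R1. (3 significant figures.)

I ≈ 2.47 A

Total conductance ΣG = 1/5.24 + 1/2.27 + 1/1.73 + 1/1.33 = 1.961 (units of 1/Ω).
By the current-divider rule, I = I_in · G_k/ΣG = 25.4 × 0.09730 = 2.472 A.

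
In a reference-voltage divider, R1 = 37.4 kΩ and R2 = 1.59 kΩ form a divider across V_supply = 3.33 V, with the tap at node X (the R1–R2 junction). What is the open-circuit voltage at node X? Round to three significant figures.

Open-circuit (no load on X): V_th = V_supply · R2/(R1 + R2) = 3.33 × 1.59/(37.40 + 1.59) = 0.1358 V.

V_th ≈ 0.136 V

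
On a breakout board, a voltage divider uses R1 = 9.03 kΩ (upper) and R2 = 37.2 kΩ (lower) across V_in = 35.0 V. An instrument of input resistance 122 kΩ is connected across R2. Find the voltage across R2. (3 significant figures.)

V_out ≈ 26.6 V

First combine the lower leg with the load: R2 ‖ R_L = 28.51 kΩ.
Then V_out = V_in · R2'/(R1 + R2') = 35.0 × 28.51/37.54 = 26.58 V.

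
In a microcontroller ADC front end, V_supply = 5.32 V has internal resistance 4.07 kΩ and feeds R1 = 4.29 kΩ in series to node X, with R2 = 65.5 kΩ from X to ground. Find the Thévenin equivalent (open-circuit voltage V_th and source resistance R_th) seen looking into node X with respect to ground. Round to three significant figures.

V_th ≈ 4.72 V, R_th ≈ 7.41 kΩ

R1' = 4.07 + 4.29 = 8.360 kΩ (source resistance + R1).
With X open, the divider is unloaded: V_th = 5.32 × 65.5/73.86 = 4.718 V.
Zeroing V_supply shorts the top of R1' to ground, so R_th = R1' ‖ R2 = 7.414 kΩ.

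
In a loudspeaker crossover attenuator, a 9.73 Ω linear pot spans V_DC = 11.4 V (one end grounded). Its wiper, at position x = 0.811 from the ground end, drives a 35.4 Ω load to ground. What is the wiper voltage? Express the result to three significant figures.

Lower segment x·R_p = 7.891 Ω; upper segment (1−x)·R_p = 1.839 Ω.
Lower segment in parallel with the load: 7.891 ‖ 35.4 = 6.453 Ω.
Then V_out = V_DC · 6.453/(1.839 + 6.453) = 8.872 V.

V_out ≈ 8.87 V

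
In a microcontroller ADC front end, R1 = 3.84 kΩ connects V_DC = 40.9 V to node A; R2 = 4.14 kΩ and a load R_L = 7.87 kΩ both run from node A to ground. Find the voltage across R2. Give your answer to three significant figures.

First combine the lower leg with the load: R2 ‖ R_L = 2.713 kΩ.
Voltage divider with the loaded lower leg: V_out = 40.9 × 2.713/(3.84 + 2.713) = 40.9 × 0.4140 = 16.93 V.
(Unloaded it would be 21.2 V; the load pulls it down.)

V_out ≈ 16.9 V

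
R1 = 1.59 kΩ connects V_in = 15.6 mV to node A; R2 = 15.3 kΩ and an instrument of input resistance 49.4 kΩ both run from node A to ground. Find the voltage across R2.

R2 ‖ R_L = (15.3 × 49.4)/(15.3 + 49.4) = 11.68 kΩ.
Then V_out = V_in · R2'/(R1 + R2') = 15.6 × 11.68/13.27 = 13.73 mV.

V_out ≈ 13.7 mV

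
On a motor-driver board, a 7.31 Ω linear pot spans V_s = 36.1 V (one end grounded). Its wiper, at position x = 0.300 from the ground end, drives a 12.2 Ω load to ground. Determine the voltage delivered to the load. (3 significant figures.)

V_out ≈ 9.62 V

Split the track: R_lower = x·R_p = 2.193 Ω, R_upper = (1−x)·R_p = 5.117 Ω.
(x·R_p) ‖ R_L = 1.859 Ω.
Then V_out = V_s · 1.859/(5.117 + 1.859) = 9.620 V.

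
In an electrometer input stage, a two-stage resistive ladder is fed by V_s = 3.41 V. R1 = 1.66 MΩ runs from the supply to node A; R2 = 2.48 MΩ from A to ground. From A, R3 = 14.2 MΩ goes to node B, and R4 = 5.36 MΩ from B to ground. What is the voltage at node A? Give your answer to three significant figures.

V_A ≈ 1.94 V

Node A sees R2 in parallel with the series input of stage 2, R3 + R4 = 19.56 MΩ.
R2 ‖ (R3+R4) = 2.201 MΩ.
V_A = 3.41 × 2.201/(1.66 + 2.201) = 1.944 V.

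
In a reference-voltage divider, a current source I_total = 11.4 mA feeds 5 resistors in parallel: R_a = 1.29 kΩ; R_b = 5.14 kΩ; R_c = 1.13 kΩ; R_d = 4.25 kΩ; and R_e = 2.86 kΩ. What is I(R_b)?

Total conductance ΣG = 1/1.29 + 1/5.14 + 1/1.13 + 1/4.25 + 1/2.86 = 2.440 (units of 1/kΩ).
By the current-divider rule, I = I_total · G_k/ΣG = 11.4 × 0.07975 = 0.9091 mA.

I ≈ 0.909 mA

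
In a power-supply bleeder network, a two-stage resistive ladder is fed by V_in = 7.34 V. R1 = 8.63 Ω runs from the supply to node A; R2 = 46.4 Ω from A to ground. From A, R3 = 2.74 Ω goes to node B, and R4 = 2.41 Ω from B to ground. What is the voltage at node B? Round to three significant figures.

Node A sees R2 in parallel with the series input of stage 2, R3 + R4 = 5.150 Ω.
Effective lower resistance at A: R2 ‖ 5.150 = 4.635 Ω.
V_A = 7.34 × 4.635/(8.63 + 4.635) = 2.565 V.
V_B = V_A × 0.4680 = 1.200 V.

V_B ≈ 1.20 V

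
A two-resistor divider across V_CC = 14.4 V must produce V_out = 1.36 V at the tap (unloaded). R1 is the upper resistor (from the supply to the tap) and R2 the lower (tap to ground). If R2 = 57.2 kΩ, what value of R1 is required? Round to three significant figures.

R1 ≈ 548 kΩ

Required fraction k = V_out/V_CC = 0.09444.
So R1 = R2 · (V_CC/V_out − 1) = 57.2 × (14.4/1.36 − 1) = 57.2 × 9.588 = 548.4 kΩ.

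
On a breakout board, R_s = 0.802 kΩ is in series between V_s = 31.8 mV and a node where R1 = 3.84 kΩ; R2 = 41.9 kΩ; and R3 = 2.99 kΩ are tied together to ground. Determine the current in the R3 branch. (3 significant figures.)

I ≈ 7.11 µA

Parallel bank: R_p = 1/(1/3.84 + 1/41.9 + 1/2.99) = 1.616 kΩ.
V_A by voltage divider: V_A = 31.8 × 1.616/(0.802 + 1.616) = 21.25 mV.
I(R3) = V_A / R3 = 21.25/2.99 = 7.108 µA.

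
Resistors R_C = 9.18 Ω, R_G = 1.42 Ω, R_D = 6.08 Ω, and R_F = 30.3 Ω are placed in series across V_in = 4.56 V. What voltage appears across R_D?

V ≈ 0.590 V

Total series resistance ΣR = 9.18 + 1.42 + 6.08 + 30.3 = 46.98 Ω.
V = V_in · R/ΣR = 4.56 × 0.1294 = 0.5901 V.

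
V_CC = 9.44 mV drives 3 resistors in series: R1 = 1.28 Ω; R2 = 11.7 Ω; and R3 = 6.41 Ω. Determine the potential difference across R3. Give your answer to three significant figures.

V ≈ 3.12 mV

Total series resistance ΣR = 1.28 + 11.7 + 6.41 = 19.39 Ω.
Voltage divider: V = V_CC · (6.410 / 19.39) = 9.44 × 0.3306 = 3.121 mV.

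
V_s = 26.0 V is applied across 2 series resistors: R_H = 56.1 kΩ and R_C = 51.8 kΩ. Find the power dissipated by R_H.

Series current I = V_s/ΣR = 26.0/107.9 = 0.2410 mA.
P(R_H) = I²·R_H = (0.2410)² × 56.1 = 3.257 mW.

P ≈ 3.26 mW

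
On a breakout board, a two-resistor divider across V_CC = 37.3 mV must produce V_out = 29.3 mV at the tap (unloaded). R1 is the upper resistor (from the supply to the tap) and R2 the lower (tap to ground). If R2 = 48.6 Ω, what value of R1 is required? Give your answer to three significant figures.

V_out/V_CC = R2/(R1+R2) = 0.7855.
Rearranging, R1 = R2·(1−k)/k = 48.6 × 0.2730 = 13.27 Ω.

R1 ≈ 13.3 Ω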